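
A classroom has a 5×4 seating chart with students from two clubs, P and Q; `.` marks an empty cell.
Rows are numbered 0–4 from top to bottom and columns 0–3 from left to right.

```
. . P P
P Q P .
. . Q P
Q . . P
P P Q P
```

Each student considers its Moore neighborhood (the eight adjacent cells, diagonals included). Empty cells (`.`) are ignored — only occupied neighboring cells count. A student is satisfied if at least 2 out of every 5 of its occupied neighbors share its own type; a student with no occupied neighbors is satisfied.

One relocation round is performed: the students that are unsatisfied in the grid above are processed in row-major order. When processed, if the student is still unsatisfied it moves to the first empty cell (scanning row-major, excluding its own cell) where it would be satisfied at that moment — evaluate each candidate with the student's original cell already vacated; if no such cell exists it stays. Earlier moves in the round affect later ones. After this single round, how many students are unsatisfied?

0

Initially unsatisfied (in order): (1,0), (1,1), (2,2), (3,0), (4,1), (4,2).
  (1,0) → (0,1).
  (1,1) → (2,0).
  (2,2) → (1,0).
  (3,0) → (0,0).
  (4,1): now satisfied by earlier moves; stays.
  (4,2) → (1,1).
Resulting grid:
Q P P P
Q Q P .
Q . . P
. . . P
P P . P
All satisfied now.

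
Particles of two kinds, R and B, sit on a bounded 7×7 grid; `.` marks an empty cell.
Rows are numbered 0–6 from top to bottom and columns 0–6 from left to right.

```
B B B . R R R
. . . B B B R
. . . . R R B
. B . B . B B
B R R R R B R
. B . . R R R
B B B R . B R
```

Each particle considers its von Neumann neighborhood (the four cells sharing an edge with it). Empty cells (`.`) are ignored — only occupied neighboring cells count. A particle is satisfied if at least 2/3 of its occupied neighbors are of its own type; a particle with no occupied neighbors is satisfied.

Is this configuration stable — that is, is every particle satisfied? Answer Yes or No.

No

(0,0)B 1/1 satisfied
(0,1)B 2/2 satisfied
(0,2)B 1/1 satisfied
(0,4)R 1/2 not
(0,5)R 2/3 satisfied
(0,6)R 2/2 satisfied
(1,3)B 1/1 satisfied
(1,4)B 2/4 not
(1,5)B 1/4 not
(1,6)R 1/3 not
(2,4)R 1/2 not
(2,5)R 1/4 not
(2,6)B 1/3 not
(3,1)B 0/1 not
(3,3)B 0/1 not
(3,5)B 2/3 satisfied
(3,6)B 2/3 satisfied
(4,0)B 0/1 not
(4,1)R 1/4 not
(4,2)R 2/2 satisfied
(4,3)R 2/3 satisfied
(4,4)R 2/3 satisfied
(4,5)B 1/4 not
(4,6)R 1/3 not
(5,1)B 1/2 not
(5,4)R 2/2 satisfied
(5,5)R 2/4 not
(5,6)R 3/3 satisfied
(6,0)B 1/1 satisfied
(6,1)B 3/3 satisfied
(6,2)B 1/2 not
(6,3)R 0/1 not
(6,5)B 0/2 not
(6,6)R 1/2 not
For instance (0,4) has only 1/2 same-type neighbors, below 2/3.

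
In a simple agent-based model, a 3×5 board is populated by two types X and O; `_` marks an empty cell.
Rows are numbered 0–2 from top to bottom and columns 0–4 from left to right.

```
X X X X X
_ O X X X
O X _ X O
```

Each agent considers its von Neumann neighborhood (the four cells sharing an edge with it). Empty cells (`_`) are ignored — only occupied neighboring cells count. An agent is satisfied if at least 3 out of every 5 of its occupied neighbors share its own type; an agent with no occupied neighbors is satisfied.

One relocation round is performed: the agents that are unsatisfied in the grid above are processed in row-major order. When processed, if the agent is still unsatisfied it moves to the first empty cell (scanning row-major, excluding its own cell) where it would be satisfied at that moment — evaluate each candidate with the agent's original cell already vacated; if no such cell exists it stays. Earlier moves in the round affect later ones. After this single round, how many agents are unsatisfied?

Initially unsatisfied (in order): (1,1), (2,0), (2,1), (2,3), (2,4).
  (1,1): no empty cell satisfies it; stays.
  (2,0): no empty cell satisfies it; stays.
  (2,1) → (2,2).
  (2,3): now satisfied by earlier moves; stays.
  (2,4) → (1,0).
Resulting grid:
X X X X X
O O X X X
O _ X X _
Unsatisfied now: (0,0), (1,1).

2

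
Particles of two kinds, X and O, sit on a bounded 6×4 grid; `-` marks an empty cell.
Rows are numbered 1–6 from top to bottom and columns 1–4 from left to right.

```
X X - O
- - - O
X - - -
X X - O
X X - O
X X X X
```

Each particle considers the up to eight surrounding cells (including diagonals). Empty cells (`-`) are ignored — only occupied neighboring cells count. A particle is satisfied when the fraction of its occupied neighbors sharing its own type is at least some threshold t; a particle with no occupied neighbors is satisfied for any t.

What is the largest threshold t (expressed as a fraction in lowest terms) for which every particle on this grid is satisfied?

1/3

Row 1: (1,1)X 1/1 · (1,2)X 1/1 · (1,4)O 1/1
Row 2: (2,4)O 1/1
Row 3: (3,1)X 2/2
Row 4: (4,1)X 4/4 · (4,2)X 4/4 · (4,4)O 1/1
Row 5: (5,1)X 5/5 · (5,2)X 6/6 · (5,4)O 1/3
Row 6: (6,1)X 3/3 · (6,2)X 4/4 · (6,3)X 3/4 · (6,4)X 1/2
The smallest same-type fraction is 1/3 at (5,4), which reduces to 1/3. Any threshold above that leaves this particle unsatisfied.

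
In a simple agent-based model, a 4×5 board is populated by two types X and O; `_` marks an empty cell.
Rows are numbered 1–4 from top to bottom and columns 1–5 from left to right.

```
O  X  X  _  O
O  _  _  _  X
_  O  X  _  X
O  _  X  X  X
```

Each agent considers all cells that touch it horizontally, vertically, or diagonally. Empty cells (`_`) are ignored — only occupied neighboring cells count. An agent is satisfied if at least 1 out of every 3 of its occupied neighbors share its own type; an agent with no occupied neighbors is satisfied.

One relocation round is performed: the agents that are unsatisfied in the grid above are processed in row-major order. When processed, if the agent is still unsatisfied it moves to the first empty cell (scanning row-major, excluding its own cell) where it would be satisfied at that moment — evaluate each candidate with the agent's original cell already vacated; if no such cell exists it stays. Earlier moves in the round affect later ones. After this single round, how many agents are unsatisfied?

1

Initially unsatisfied (in order): (1,5).
  (1,5) → (2,2).
Resulting grid:
O X X _ _
O O _ _ X
_ O X _ X
O _ X X X
Unsatisfied now: (1,2).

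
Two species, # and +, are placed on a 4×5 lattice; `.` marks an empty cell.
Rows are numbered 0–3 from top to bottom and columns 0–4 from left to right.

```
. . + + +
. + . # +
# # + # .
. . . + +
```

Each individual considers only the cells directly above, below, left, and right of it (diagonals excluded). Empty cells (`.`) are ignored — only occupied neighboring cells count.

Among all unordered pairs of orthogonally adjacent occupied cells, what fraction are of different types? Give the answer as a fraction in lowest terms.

Scan each occupied cell's neighbors to the right and below so each pair is counted once.
Row 0: +(0,2)–+(0,3)= +(0,3)–+(0,4)= +(0,3)–#(1,3)≠ +(0,4)–+(1,4)=  → 1/4 unlike.
Row 1: +(1,1)–#(2,1)≠ #(1,3)–+(1,4)≠ #(1,3)–#(2,3)=  → 2/3 unlike.
Row 2: #(2,0)–#(2,1)= #(2,1)–+(2,2)≠ +(2,2)–#(2,3)≠ #(2,3)–+(3,3)≠  → 3/4 unlike.
Row 3: +(3,3)–+(3,4)=  → 0/1 unlike.
Total adjacent occupied pairs: 12; unlike-type pairs: 6.
6/12 reduces to 1/2.

1/2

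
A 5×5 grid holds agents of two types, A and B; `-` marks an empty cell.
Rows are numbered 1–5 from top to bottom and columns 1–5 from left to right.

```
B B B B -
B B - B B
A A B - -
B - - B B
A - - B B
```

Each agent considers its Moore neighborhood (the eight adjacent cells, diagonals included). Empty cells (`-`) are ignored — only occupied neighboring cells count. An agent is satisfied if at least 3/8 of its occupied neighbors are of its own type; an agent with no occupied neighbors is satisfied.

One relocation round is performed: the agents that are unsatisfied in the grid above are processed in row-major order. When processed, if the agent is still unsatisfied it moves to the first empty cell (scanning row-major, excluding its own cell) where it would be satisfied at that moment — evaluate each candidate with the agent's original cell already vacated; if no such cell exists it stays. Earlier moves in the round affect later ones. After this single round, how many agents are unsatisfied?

0

Initially unsatisfied (in order): (3,1), (3,2), (4,1), (5,1).
  (3,1) → (4,2).
  (3,2) → (5,2).
  (4,1) → (1,5).
  (5,1): now satisfied by earlier moves; stays.
Resulting grid:
B B B B B
B B - B B
- - B - -
- A - B B
A A - B B
All satisfied now.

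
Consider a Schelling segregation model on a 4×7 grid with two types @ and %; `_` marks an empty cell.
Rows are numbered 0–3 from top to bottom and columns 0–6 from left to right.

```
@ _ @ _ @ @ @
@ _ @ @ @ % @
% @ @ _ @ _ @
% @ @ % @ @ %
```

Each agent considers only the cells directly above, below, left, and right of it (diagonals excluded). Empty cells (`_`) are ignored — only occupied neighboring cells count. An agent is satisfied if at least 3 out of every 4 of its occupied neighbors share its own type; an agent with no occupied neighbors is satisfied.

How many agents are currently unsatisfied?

Row 0: (0,0)@ 1/1 satisfied · (0,2)@ 1/1 satisfied · (0,4)@ 2/2 satisfied · (0,5)@ 2/3 not · (0,6)@ 2/2 satisfied
Row 1: (1,0)@ 1/2 not · (1,2)@ 3/3 satisfied · (1,3)@ 2/2 satisfied · (1,4)@ 3/4 satisfied · (1,5)% 0/3 not · (1,6)@ 2/3 not
Row 2: (2,0)% 1/3 not · (2,1)@ 2/3 not · (2,2)@ 3/3 satisfied · (2,4)@ 2/2 satisfied · (2,6)@ 1/2 not
Row 3: (3,0)% 1/2 not · (3,1)@ 2/3 not · (3,2)@ 2/3 not · (3,3)% 0/2 not · (3,4)@ 2/3 not · (3,5)@ 1/2 not · (3,6)% 0/2 not
Unsatisfied: (0,5), (1,0), (1,5), (1,6), (2,0), (2,1), (2,6), (3,0), (3,1), (3,2), (3,3), (3,4), (3,5), (3,6) — 14 in total.

14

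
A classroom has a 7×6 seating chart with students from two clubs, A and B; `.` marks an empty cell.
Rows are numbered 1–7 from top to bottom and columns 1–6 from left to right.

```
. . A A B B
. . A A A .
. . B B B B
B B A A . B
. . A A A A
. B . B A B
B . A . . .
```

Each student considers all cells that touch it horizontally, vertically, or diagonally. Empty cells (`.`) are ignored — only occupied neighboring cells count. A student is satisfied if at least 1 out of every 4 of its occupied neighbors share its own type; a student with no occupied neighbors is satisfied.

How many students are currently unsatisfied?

Row 1: (1,3)A 3/3 ok · (1,4)A 4/5 ok · (1,5)B 1/4 ok · (1,6)B 1/2 ok
Row 2: (2,3)A 3/5 ok · (2,4)A 4/8 ok · (2,5)A 2/7 ok
Row 3: (3,3)B 2/6 ok · (3,4)B 2/7 ok · (3,5)B 3/6 ok · (3,6)B 2/3 ok
Row 4: (4,1)B 1/1 ok · (4,2)B 2/4 ok · (4,3)A 3/6 ok · (4,4)A 4/7 ok · (4,6)B 2/4 ok
Row 5: (5,3)A 3/6 ok · (5,4)A 5/6 ok · (5,5)A 4/7 ok · (5,6)A 2/4 ok
Row 6: (6,2)B 1/3 ok · (6,4)B 0/5 unhappy · (6,5)A 3/5 ok · (6,6)B 0/3 unhappy
Row 7: (7,1)B 1/1 ok · (7,3)A 0/2 unhappy
Unsatisfied: (6,4), (6,6), (7,3) — 3 in total.

3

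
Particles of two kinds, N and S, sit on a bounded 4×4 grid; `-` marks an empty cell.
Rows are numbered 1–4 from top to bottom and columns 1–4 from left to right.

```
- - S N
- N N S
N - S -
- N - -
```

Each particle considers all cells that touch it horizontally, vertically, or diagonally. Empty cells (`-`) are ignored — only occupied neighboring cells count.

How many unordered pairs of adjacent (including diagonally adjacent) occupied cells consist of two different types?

8

Scan each occupied cell's neighbors to the right and below (and the two forward diagonals) so each pair is counted once.
From row 1: 4 unlike of 6 pairs (running 4/6).
From row 2: 3 unlike of 6 pairs (running 7/12).
From row 3: 1 unlike of 2 pairs (running 8/14).
Total adjacent occupied pairs: 14; unlike-type pairs: 8.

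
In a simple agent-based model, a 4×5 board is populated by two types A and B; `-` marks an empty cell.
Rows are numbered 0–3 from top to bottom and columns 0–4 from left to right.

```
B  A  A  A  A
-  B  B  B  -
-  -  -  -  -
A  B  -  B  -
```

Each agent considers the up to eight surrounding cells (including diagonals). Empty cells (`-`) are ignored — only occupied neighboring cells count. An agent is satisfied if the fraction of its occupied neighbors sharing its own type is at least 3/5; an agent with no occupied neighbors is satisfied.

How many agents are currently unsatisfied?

(0,0)B 1/2 ✗
(0,1)A 1/4 ✗
(0,2)A 2/5 ✗
(0,3)A 2/4 ✗
(0,4)A 1/2 ✗
(1,1)B 2/4 ✗
(1,2)B 2/5 ✗
(1,3)B 1/4 ✗
(3,0)A 0/1 ✗
(3,1)B 0/1 ✗
(3,3)B 0/0 ✓
Unsatisfied: (0,0), (0,1), (0,2), (0,3), (0,4), (1,1), (1,2), (1,3), (3,0), (3,1) — 10 in total.

10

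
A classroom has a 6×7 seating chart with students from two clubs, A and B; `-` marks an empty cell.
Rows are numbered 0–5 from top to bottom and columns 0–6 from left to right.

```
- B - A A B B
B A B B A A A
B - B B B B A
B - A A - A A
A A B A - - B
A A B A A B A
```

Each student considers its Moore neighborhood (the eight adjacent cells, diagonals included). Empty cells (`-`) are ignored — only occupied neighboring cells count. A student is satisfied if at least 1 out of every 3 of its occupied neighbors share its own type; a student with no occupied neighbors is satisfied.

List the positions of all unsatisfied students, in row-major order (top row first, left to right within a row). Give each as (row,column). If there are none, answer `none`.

(0,5), (1,1), (2,5), (4,2), (4,6), (5,2), (5,6)

Row 0: (0,1)B 2/3 satisfied · (0,3)A 2/4 satisfied · (0,4)A 3/5 satisfied · (0,5)B 1/5 not · (0,6)B 1/3 satisfied
Row 1: (1,0)B 2/3 satisfied · (1,1)A 0/5 not · (1,2)B 4/6 satisfied · (1,3)B 4/7 satisfied · (1,4)A 3/8 satisfied · (1,5)A 4/8 satisfied · (1,6)A 2/5 satisfied
Row 2: (2,0)B 2/3 satisfied · (2,2)B 3/6 satisfied · (2,3)B 4/7 satisfied · (2,4)B 3/7 satisfied · (2,5)B 1/7 not · (2,6)A 4/5 satisfied
Row 3: (3,0)B 1/3 satisfied · (3,2)A 3/6 satisfied · (3,3)A 2/6 satisfied · (3,5)A 2/5 satisfied · (3,6)A 2/4 satisfied
Row 4: (4,0)A 3/4 satisfied · (4,1)A 4/7 satisfied · (4,2)B 1/7 not · (4,3)A 4/6 satisfied · (4,6)B 1/4 not
Row 5: (5,0)A 3/3 satisfied · (5,1)A 3/5 satisfied · (5,2)B 1/5 not · (5,3)A 2/4 satisfied · (5,4)A 2/3 satisfied · (5,5)B 1/3 satisfied · (5,6)A 0/2 not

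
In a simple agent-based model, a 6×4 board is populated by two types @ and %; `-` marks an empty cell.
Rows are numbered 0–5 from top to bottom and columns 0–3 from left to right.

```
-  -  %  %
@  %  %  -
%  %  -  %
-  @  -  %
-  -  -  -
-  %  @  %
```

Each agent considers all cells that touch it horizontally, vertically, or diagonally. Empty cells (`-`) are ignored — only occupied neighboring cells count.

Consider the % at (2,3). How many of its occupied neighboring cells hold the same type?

2

Occupied neighbors of (2,3): (1,2)=%, (3,3)=%.
Same type (%): 2 of 2.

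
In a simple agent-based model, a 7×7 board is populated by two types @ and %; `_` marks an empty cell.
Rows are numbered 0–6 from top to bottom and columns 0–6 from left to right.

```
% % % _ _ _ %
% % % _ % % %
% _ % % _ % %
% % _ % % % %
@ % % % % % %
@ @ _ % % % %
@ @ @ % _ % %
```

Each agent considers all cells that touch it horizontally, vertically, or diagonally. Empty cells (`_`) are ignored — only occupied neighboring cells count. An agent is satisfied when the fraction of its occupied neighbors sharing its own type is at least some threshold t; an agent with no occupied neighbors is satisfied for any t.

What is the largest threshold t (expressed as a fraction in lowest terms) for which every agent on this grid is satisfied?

2/5

(0,0)% 3/3
(0,1)% 5/5
(0,2)% 3/3
(0,6)% 2/2
(1,0)% 4/4
(1,1)% 7/7
(1,2)% 5/5
(1,4)% 3/3
(1,5)% 5/5
(1,6)% 4/4
(2,0)% 4/4
(2,2)% 5/5
(2,3)% 5/5
(2,5)% 7/7
(2,6)% 5/5
(3,0)% 3/4
(3,1)% 5/6
(3,3)% 6/6
(3,4)% 7/7
(3,5)% 7/7
(3,6)% 5/5
(4,0)@ 2/5
(4,1)% 3/6
(4,2)% 5/6
(4,3)% 6/6
(4,4)% 8/8
(4,5)% 8/8
(4,6)% 5/5
(5,0)@ 4/5
(5,1)@ 5/7
(5,3)% 5/6
(5,4)% 7/7
(5,5)% 7/7
(5,6)% 5/5
(6,0)@ 3/3
(6,1)@ 4/4
(6,2)@ 2/4
(6,3)% 2/3
(6,5)% 4/4
(6,6)% 3/3
The smallest same-type fraction is 2/5 at (4,0), which reduces to 2/5. Any threshold above that leaves this agent unsatisfied.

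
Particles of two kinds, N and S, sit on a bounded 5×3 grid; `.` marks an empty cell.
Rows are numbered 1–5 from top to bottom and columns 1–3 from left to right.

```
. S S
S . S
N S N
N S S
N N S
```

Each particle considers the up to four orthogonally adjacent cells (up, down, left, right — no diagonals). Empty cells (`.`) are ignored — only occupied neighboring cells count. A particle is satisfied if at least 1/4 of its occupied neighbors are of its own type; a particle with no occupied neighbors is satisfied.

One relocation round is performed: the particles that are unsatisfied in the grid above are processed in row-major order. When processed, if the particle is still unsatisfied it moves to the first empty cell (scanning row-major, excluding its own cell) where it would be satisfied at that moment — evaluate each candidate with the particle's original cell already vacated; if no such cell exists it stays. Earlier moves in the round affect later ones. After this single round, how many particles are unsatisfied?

Initially unsatisfied (in order): (2,1), (3,3).
  (2,1) → (1,1).
  (3,3) → (2,1).
Resulting grid:
S S S
N . S
N S .
N S S
N N S
All satisfied now.

0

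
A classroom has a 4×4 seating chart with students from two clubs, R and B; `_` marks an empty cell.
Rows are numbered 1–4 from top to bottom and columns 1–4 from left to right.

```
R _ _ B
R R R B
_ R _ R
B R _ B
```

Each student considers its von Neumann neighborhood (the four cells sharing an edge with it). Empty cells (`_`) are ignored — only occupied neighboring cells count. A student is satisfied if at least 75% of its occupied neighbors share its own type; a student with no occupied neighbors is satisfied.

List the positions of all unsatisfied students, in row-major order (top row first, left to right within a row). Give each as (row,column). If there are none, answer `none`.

(2,3), (2,4), (3,4), (4,1), (4,2), (4,4)

(1,1)R 1/1 ok
(1,4)B 1/1 ok
(2,1)R 2/2 ok
(2,2)R 3/3 ok
(2,3)R 1/2 unhappy
(2,4)B 1/3 unhappy
(3,2)R 2/2 ok
(3,4)R 0/2 unhappy
(4,1)B 0/1 unhappy
(4,2)R 1/2 unhappy
(4,4)B 0/1 unhappy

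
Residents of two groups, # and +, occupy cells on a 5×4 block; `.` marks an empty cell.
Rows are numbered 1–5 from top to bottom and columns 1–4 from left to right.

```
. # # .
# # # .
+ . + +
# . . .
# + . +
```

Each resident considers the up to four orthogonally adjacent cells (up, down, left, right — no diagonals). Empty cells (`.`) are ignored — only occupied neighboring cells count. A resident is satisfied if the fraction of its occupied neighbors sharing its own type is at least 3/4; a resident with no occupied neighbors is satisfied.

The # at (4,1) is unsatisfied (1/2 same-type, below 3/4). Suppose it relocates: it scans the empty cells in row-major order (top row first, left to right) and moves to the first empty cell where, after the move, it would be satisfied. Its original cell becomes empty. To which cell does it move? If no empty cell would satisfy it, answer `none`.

Vacating (4,1). Empty cells in order:
  (1,1): 2/2 same-type → satisfied — stop here.

(1,1)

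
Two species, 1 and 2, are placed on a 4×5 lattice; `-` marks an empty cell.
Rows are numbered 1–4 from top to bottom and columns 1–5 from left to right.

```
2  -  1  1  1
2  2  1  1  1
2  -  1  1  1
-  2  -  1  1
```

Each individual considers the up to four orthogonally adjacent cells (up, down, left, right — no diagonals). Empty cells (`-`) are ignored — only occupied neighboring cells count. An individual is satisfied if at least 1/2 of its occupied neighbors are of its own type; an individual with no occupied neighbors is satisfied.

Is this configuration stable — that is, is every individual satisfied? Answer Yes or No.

Yes

(1,1)2 1/1 ✓
(1,3)1 2/2 ✓
(1,4)1 3/3 ✓
(1,5)1 2/2 ✓
(2,1)2 3/3 ✓
(2,2)2 1/2 ✓
(2,3)1 3/4 ✓
(2,4)1 4/4 ✓
(2,5)1 3/3 ✓
(3,1)2 1/1 ✓
(3,3)1 2/2 ✓
(3,4)1 4/4 ✓
(3,5)1 3/3 ✓
(4,2)2 0/0 ✓
(4,4)1 2/2 ✓
(4,5)1 2/2 ✓
All meet the threshold, so the configuration is stable.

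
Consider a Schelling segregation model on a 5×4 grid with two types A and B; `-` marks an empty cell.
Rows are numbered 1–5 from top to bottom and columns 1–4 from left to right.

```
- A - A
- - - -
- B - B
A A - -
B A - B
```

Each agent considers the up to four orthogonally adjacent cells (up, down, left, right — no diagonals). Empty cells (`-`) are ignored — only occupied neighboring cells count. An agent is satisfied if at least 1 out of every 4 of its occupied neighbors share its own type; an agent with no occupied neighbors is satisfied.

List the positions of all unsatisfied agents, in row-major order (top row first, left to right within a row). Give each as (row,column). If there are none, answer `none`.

(3,2), (5,1)

(1,2)A 0/0 satisfied
(1,4)A 0/0 satisfied
(3,2)B 0/1 not
(3,4)B 0/0 satisfied
(4,1)A 1/2 satisfied
(4,2)A 2/3 satisfied
(5,1)B 0/2 not
(5,2)A 1/2 satisfied
(5,4)B 0/0 satisfied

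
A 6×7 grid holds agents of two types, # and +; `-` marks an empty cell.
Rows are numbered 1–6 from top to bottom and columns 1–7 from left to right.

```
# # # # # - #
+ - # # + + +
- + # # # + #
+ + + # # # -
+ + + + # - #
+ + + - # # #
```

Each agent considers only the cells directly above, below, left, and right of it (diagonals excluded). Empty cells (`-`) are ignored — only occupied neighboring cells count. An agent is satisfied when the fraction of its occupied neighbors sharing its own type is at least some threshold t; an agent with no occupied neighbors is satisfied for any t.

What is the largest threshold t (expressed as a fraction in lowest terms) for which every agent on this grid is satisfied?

(1,1)# 1/2
(1,2)# 2/2
(1,3)# 3/3
(1,4)# 3/3
(1,5)# 1/2
(1,7)# 0/1
(2,1)+ 0/1
(2,3)# 3/3
(2,4)# 3/4
(2,5)+ 1/4
(2,6)+ 3/3
(2,7)+ 1/3
(3,2)+ 1/2
(3,3)# 2/4
(3,4)# 4/4
(3,5)# 2/4
(3,6)+ 1/4
(3,7)# 0/2
(4,1)+ 2/2
(4,2)+ 4/4
(4,3)+ 2/4
(4,4)# 2/4
(4,5)# 4/4
(4,6)# 1/2
(5,1)+ 3/3
(5,2)+ 4/4
(5,3)+ 4/4
(5,4)+ 1/3
(5,5)# 2/3
(5,7)# 1/1
(6,1)+ 2/2
(6,2)+ 3/3
(6,3)+ 2/2
(6,5)# 2/2
(6,6)# 2/2
(6,7)# 2/2
The smallest same-type fraction is 0/1 at (1,7), which reduces to 0/1. Any threshold above that leaves this agent unsatisfied.

0/1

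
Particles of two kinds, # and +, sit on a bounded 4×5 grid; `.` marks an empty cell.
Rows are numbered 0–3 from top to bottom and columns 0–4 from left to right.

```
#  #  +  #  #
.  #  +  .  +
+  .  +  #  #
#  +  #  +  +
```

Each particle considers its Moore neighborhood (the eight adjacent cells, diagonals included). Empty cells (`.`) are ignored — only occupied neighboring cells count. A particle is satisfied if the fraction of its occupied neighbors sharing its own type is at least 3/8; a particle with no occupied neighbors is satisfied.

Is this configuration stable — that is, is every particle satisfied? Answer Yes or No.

No

Row 0: (0,0)# 2/2 ok · (0,1)# 2/4 ok · (0,2)+ 1/4 unhappy · (0,3)# 1/4 unhappy · (0,4)# 1/2 ok
Row 1: (1,1)# 2/6 unhappy · (1,2)+ 2/6 unhappy · (1,4)+ 0/4 unhappy
Row 2: (2,0)+ 1/3 unhappy · (2,2)+ 3/6 ok · (2,3)# 2/7 unhappy · (2,4)# 1/4 unhappy
Row 3: (3,0)# 0/2 unhappy · (3,1)+ 2/4 ok · (3,2)# 1/4 unhappy · (3,3)+ 2/5 ok · (3,4)+ 1/3 unhappy
For instance (0,2) has only 1/4 same-type neighbors, below 3/8.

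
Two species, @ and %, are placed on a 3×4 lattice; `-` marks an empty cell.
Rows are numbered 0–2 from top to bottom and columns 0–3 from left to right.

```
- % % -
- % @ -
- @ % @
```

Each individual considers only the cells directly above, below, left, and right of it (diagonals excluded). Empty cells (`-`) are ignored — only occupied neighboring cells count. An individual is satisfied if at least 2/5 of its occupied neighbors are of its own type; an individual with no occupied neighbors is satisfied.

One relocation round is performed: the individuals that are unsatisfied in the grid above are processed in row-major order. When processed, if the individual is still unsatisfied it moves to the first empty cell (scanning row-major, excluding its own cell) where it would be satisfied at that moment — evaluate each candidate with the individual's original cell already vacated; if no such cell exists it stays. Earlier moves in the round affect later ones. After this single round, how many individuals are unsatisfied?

Initially unsatisfied (in order): (1,1), (1,2), (2,1), (2,2), (2,3).
  (1,1) → (0,0).
  (1,2) → (1,1).
  (2,1): now satisfied by earlier moves; stays.
  (2,2) → (0,3).
  (2,3): now satisfied by earlier moves; stays.
Resulting grid:
% % % %
- @ - -
- @ - @
All satisfied now.

0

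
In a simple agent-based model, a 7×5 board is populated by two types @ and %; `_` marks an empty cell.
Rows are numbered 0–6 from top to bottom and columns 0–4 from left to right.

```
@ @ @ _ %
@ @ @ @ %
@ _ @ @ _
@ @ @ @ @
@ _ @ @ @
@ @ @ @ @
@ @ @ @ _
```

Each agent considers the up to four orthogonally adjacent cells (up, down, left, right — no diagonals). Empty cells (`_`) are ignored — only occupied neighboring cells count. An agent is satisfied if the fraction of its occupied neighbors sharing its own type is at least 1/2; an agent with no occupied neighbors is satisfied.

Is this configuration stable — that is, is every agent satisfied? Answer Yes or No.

Yes

(0,0)@ 2/2 ok
(0,1)@ 3/3 ok
(0,2)@ 2/2 ok
(0,4)% 1/1 ok
(1,0)@ 3/3 ok
(1,1)@ 3/3 ok
(1,2)@ 4/4 ok
(1,3)@ 2/3 ok
(1,4)% 1/2 ok
(2,0)@ 2/2 ok
(2,2)@ 3/3 ok
(2,3)@ 3/3 ok
(3,0)@ 3/3 ok
(3,1)@ 2/2 ok
(3,2)@ 4/4 ok
(3,3)@ 4/4 ok
(3,4)@ 2/2 ok
(4,0)@ 2/2 ok
(4,2)@ 3/3 ok
(4,3)@ 4/4 ok
(4,4)@ 3/3 ok
(5,0)@ 3/3 ok
(5,1)@ 3/3 ok
(5,2)@ 4/4 ok
(5,3)@ 4/4 ok
(5,4)@ 2/2 ok
(6,0)@ 2/2 ok
(6,1)@ 3/3 ok
(6,2)@ 3/3 ok
(6,3)@ 2/2 ok
All meet the threshold, so the configuration is stable.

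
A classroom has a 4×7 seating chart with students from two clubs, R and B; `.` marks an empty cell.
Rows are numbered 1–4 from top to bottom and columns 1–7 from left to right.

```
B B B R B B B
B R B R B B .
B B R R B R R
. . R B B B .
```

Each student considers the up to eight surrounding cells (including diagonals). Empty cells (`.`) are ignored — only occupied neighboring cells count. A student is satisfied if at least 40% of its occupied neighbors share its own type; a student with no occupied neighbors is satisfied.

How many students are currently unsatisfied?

7

Row 1: (1,1)B 2/3 satisfied · (1,2)B 4/5 satisfied · (1,3)B 2/5 satisfied · (1,4)R 1/5 not · (1,5)B 3/5 satisfied · (1,6)B 4/4 satisfied · (1,7)B 2/2 satisfied
Row 2: (2,1)B 4/5 satisfied · (2,2)R 1/8 not · (2,3)B 3/8 not · (2,4)R 3/8 not · (2,5)B 4/8 satisfied · (2,6)B 5/7 satisfied
Row 3: (3,1)B 2/3 satisfied · (3,2)B 3/6 satisfied · (3,3)R 4/7 satisfied · (3,4)R 3/8 not · (3,5)B 5/8 satisfied · (3,6)R 1/6 not · (3,7)R 1/3 not
Row 4: (4,3)R 2/4 satisfied · (4,4)B 2/5 satisfied · (4,5)B 3/5 satisfied · (4,6)B 2/4 satisfied
Unsatisfied: (1,4), (2,2), (2,3), (2,4), (3,4), (3,6), (3,7) — 7 in total.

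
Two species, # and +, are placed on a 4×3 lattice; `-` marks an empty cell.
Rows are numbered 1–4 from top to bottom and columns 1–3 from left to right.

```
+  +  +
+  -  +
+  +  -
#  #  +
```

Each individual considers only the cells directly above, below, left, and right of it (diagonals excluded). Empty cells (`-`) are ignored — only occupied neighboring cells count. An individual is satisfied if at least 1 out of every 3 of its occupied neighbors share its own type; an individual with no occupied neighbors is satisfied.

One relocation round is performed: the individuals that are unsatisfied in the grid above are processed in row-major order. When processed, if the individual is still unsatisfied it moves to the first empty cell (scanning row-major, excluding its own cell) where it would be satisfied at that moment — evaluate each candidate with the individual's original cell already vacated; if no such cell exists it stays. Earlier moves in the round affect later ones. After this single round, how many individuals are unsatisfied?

0

Initially unsatisfied (in order): (4,3).
  (4,3) → (2,2).
Resulting grid:
+ + +
+ + +
+ + -
# # -
All satisfied now.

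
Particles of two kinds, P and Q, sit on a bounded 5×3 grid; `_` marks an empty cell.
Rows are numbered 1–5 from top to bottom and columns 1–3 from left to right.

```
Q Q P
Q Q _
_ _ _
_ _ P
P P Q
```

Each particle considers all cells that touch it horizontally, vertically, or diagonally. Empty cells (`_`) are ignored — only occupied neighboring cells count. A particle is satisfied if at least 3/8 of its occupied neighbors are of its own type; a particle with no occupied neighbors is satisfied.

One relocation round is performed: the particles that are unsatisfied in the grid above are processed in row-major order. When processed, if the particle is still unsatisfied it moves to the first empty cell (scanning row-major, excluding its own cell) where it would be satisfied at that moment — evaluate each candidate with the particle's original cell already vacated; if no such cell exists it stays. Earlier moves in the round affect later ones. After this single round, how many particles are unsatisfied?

Initially unsatisfied (in order): (1,3), (5,3).
  (1,3) → (3,3).
  (5,3) → (1,3).
Resulting grid:
Q Q Q
Q Q _
_ _ P
_ _ P
P P _
All satisfied now.

0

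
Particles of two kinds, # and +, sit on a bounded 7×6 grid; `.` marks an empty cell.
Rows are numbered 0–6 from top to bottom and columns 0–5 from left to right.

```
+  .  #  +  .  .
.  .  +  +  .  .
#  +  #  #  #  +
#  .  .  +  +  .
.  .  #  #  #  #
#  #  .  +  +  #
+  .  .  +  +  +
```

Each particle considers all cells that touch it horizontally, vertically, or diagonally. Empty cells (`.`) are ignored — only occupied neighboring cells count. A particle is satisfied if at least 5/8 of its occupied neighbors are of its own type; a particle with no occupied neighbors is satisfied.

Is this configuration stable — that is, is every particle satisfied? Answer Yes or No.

No

Row 0: (0,0)+ 0/0 ok · (0,2)# 0/3 unhappy · (0,3)+ 2/3 ok
Row 1: (1,2)+ 3/6 unhappy · (1,3)+ 2/6 unhappy
Row 2: (2,0)# 1/2 unhappy · (2,1)+ 1/4 unhappy · (2,2)# 1/5 unhappy · (2,3)# 2/6 unhappy · (2,4)# 1/5 unhappy · (2,5)+ 1/2 unhappy
Row 3: (3,0)# 1/2 unhappy · (3,3)+ 1/7 unhappy · (3,4)+ 2/7 unhappy
Row 4: (4,2)# 2/4 unhappy · (4,3)# 2/6 unhappy · (4,4)# 3/7 unhappy · (4,5)# 2/4 unhappy
Row 5: (5,0)# 1/2 unhappy · (5,1)# 2/3 ok · (5,3)+ 3/6 unhappy · (5,4)+ 4/8 unhappy · (5,5)# 2/5 unhappy
Row 6: (6,0)+ 0/2 unhappy · (6,3)+ 3/3 ok · (6,4)+ 4/5 ok · (6,5)+ 2/3 ok
For instance (0,2) has only 0/3 same-type neighbors, below 5/8.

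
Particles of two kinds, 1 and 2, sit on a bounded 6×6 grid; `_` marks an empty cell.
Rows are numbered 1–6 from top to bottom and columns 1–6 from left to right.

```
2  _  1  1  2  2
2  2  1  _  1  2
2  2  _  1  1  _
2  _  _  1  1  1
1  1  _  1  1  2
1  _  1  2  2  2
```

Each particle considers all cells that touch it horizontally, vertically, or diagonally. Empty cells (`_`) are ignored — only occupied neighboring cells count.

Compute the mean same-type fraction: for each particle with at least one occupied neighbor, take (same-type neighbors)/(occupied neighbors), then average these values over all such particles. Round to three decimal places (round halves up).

(1,1)2 2/2
(1,3)1 2/3
(1,4)1 3/4
(1,5)2 2/4
(1,6)2 2/3
(2,1)2 4/4
(2,2)2 4/6
(2,3)1 3/5
(2,5)1 3/6
(2,6)2 2/4
(3,1)2 4/4
(3,2)2 4/5
(3,4)1 5/5
(3,5)1 5/6
(4,1)2 2/4
(4,4)1 5/5
(4,5)1 6/7
(4,6)1 3/4
(5,1)1 2/3
(5,2)1 3/4
(5,4)1 4/6
(5,5)1 4/8
(5,6)2 2/5
(6,1)1 2/2
(6,3)1 2/3
(6,4)2 1/4
(6,5)2 3/5
(6,6)2 2/3
Sum over 28 particles: 2/2 + 2/3 + 3/4 + 2/4 + 2/3 + 4/4 + 4/6 + 3/5 + 3/6 + 2/4 + 4/4 + 4/5 + 5/5 + 5/6 + 2/4 + 5/5 + 6/7 + 3/4 + 2/3 + 3/4 + 4/6 + 4/8 + 2/5 + 2/2 + 2/3 + 1/4 + 3/5 + 2/3 = 1383/70; mean = 1383/70 ÷ 28 = 1383/1960 = 0.705612… → 0.706.

0.706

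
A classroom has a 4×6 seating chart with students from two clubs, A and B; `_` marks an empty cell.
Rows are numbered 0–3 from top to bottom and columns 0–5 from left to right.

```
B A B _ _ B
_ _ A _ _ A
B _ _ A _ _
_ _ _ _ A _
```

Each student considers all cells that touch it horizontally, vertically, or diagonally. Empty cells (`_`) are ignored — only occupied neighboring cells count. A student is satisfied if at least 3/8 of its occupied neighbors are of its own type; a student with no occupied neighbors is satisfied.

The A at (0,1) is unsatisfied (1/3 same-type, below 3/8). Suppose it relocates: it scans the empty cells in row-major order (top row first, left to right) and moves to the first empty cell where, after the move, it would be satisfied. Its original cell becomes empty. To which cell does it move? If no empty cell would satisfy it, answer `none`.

Vacating (0,1). Empty cells in order:
  (0,3): 1/2 same-type → satisfied — stop here.

(0,3)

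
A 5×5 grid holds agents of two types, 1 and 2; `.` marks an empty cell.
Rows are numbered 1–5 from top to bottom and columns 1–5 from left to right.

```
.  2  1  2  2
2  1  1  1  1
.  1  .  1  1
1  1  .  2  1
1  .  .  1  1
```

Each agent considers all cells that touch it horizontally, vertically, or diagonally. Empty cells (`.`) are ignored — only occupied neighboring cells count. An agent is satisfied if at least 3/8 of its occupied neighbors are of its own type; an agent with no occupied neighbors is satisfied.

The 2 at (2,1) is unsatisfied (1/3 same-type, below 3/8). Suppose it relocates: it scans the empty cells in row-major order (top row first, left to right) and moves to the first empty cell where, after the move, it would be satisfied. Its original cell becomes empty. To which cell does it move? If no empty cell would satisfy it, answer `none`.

(1,1)

Vacating (2,1). Empty cells in order:
  (1,1): 1/2 same-type → satisfied — stop here.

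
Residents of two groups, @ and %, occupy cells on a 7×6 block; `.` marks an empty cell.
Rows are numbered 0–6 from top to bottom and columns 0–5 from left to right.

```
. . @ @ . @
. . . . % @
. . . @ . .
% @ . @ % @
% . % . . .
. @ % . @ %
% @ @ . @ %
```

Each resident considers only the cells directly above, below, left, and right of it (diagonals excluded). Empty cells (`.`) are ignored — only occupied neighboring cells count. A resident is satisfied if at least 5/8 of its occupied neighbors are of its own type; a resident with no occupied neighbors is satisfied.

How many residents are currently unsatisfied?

15

(0,2)@ 1/1 ✓
(0,3)@ 1/1 ✓
(0,5)@ 1/1 ✓
(1,4)% 0/1 ✗
(1,5)@ 1/2 ✗
(2,3)@ 1/1 ✓
(3,0)% 1/2 ✗
(3,1)@ 0/1 ✗
(3,3)@ 1/2 ✗
(3,4)% 0/2 ✗
(3,5)@ 0/1 ✗
(4,0)% 1/1 ✓
(4,2)% 1/1 ✓
(5,1)@ 1/2 ✗
(5,2)% 1/3 ✗
(5,4)@ 1/2 ✗
(5,5)% 1/2 ✗
(6,0)% 0/1 ✗
(6,1)@ 2/3 ✓
(6,2)@ 1/2 ✗
(6,4)@ 1/2 ✗
(6,5)% 1/2 ✗
Unsatisfied: (1,4), (1,5), (3,0), (3,1), (3,3), (3,4), (3,5), (5,1), (5,2), (5,4), (5,5), (6,0), (6,2), (6,4), (6,5) — 15 in total.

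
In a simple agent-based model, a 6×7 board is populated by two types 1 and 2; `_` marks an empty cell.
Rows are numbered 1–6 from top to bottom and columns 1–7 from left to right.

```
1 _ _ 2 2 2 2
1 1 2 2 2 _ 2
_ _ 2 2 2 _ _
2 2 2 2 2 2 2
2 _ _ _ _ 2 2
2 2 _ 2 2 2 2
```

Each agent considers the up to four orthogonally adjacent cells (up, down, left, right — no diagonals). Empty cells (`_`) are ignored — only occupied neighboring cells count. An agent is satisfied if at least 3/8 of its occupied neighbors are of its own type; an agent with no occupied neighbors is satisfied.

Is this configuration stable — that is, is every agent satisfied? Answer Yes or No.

(1,1)1 1/1 ok
(1,4)2 2/2 ok
(1,5)2 3/3 ok
(1,6)2 2/2 ok
(1,7)2 2/2 ok
(2,1)1 2/2 ok
(2,2)1 1/2 ok
(2,3)2 2/3 ok
(2,4)2 4/4 ok
(2,5)2 3/3 ok
(2,7)2 1/1 ok
(3,3)2 3/3 ok
(3,4)2 4/4 ok
(3,5)2 3/3 ok
(4,1)2 2/2 ok
(4,2)2 2/2 ok
(4,3)2 3/3 ok
(4,4)2 3/3 ok
(4,5)2 3/3 ok
(4,6)2 3/3 ok
(4,7)2 2/2 ok
(5,1)2 2/2 ok
(5,6)2 3/3 ok
(5,7)2 3/3 ok
(6,1)2 2/2 ok
(6,2)2 1/1 ok
(6,4)2 1/1 ok
(6,5)2 2/2 ok
(6,6)2 3/3 ok
(6,7)2 2/2 ok
All meet the threshold, so the configuration is stable.

Yes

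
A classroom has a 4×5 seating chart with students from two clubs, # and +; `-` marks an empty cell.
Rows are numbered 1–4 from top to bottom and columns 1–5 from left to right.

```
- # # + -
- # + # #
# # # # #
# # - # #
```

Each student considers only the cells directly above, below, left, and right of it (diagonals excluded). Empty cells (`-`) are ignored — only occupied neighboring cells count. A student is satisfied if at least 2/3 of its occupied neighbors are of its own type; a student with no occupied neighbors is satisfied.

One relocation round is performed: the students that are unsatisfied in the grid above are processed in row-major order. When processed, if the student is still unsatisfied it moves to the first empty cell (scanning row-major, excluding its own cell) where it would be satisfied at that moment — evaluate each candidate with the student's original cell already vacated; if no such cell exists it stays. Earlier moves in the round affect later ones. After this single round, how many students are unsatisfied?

Initially unsatisfied (in order): (1,3), (1,4), (2,3), (2,4).
  (1,3) → (1,1).
  (1,4): no empty cell satisfies it; stays.
  (2,3): no empty cell satisfies it; stays.
  (2,4) → (2,1).
Resulting grid:
# # - + -
# # + - #
# # # # #
# # - # #
Unsatisfied now: (2,3).

1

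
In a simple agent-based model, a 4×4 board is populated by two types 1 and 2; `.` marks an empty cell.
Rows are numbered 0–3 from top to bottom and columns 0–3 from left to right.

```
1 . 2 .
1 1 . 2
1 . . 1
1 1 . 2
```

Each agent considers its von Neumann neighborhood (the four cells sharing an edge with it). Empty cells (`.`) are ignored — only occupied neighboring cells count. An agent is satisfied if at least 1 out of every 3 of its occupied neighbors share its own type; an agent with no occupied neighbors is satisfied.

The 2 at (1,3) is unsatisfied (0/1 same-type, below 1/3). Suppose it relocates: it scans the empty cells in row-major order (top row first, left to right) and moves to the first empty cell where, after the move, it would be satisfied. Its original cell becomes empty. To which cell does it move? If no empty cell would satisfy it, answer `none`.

Vacating (1,3). Empty cells in order:
  (0,1): 1/3 same-type → satisfied — stop here.

(0,1)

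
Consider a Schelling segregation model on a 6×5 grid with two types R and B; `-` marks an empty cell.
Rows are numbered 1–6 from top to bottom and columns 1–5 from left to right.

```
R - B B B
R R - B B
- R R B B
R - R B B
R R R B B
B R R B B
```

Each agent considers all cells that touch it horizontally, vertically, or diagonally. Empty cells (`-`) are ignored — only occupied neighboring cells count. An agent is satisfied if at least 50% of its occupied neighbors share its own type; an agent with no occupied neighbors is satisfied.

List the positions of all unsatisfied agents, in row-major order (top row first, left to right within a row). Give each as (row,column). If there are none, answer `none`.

(6,1)

(1,1)R 2/2 ok
(1,3)B 2/3 ok
(1,4)B 4/4 ok
(1,5)B 3/3 ok
(2,1)R 3/3 ok
(2,2)R 4/5 ok
(2,4)B 6/7 ok
(2,5)B 5/5 ok
(3,2)R 5/5 ok
(3,3)R 3/6 ok
(3,4)B 5/7 ok
(3,5)B 5/5 ok
(4,1)R 3/3 ok
(4,3)R 4/7 ok
(4,4)B 5/8 ok
(4,5)B 5/5 ok
(5,1)R 3/4 ok
(5,2)R 6/7 ok
(5,3)R 4/7 ok
(5,4)B 5/8 ok
(5,5)B 5/5 ok
(6,1)B 0/3 unhappy
(6,2)R 4/5 ok
(6,3)R 3/5 ok
(6,4)B 3/5 ok
(6,5)B 3/3 ok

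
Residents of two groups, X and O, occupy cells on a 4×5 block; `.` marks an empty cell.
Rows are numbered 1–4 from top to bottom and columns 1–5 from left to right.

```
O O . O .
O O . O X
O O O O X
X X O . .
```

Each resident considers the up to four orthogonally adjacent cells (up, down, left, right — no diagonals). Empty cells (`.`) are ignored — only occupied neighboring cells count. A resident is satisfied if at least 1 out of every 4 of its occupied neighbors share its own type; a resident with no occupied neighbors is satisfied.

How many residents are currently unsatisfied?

Row 1: (1,1)O 2/2 ✓ · (1,2)O 2/2 ✓ · (1,4)O 1/1 ✓
Row 2: (2,1)O 3/3 ✓ · (2,2)O 3/3 ✓ · (2,4)O 2/3 ✓ · (2,5)X 1/2 ✓
Row 3: (3,1)O 2/3 ✓ · (3,2)O 3/4 ✓ · (3,3)O 3/3 ✓ · (3,4)O 2/3 ✓ · (3,5)X 1/2 ✓
Row 4: (4,1)X 1/2 ✓ · (4,2)X 1/3 ✓ · (4,3)O 1/2 ✓
Every one meets the threshold.

0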